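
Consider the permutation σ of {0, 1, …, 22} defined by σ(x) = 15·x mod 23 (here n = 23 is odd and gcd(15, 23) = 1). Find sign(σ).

Start at x=12: 12 → 19 → 9 → 20 → 1 → 15 → 18 → … (one orbit).
π_15 has 2 disjoint cycles with lengths [22, 1] on {0,…,22}.
With 2 cycles on 23 points, sign = (−1)^{23−2} = -1.

-1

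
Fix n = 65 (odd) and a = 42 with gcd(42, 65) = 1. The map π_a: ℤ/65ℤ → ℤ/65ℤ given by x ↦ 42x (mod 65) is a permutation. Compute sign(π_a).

-1

Start at x=48: 48 → 1 → 42 → 9 → 53 → 16 → 22 → … (one orbit).
10 cycles of lengths [12, 12, 12, 12, 4, 3, 3, 3, 3, 1].
65 − 10 = 55 transpositions; sign(π) = (−1)^55 = -1.
The Jacobi symbol (42|65) = -1 (Zolotarev) agrees.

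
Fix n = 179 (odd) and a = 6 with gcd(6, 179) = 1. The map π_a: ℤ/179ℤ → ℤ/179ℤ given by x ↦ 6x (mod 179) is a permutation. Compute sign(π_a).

-1

Orbit of 119 under x↦6x: [119, 177, 167, 107, 105, 93, 21]… (length divides ord_179(6)).
π_6 has 2 disjoint cycles with lengths [178, 1] on {0,…,178}.
n − c = 179 − 2 = 177; sign = (−1)^177 = -1.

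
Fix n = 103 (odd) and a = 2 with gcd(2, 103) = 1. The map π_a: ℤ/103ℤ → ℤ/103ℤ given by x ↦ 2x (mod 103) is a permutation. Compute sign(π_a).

Start at x=8: 8 → 16 → 32 → 64 → 25 → 50 → 100 → … (one orbit).
3 cycles of lengths [51, 51, 1].
Σ(ℓ_i−1) = 103−3 = 100; sign = (−1)^100 = +1.
Via Zolotarev, sign(π_{2}) = (2|103) = +1.

+1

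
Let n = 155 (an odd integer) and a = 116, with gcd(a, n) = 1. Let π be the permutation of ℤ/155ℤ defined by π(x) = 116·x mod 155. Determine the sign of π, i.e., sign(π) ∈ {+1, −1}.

-1

Orbit of 126 under x↦116x: [126, 46, 66, 61, 101, 91, 16]… (length divides ord_155(116)).
20 cycles of lengths [10, 10, 10, 10, 10, 10, 10, 10, 10, 10, 10, 10, 10, 10, 10, 1, 1, 1, 1, 1].
sign(π) = (−1)^{n − #cycles} = (−1)^{155−20} = (−1)^135 = -1.
Via Zolotarev, sign(π_{116}) = (116|155) = -1.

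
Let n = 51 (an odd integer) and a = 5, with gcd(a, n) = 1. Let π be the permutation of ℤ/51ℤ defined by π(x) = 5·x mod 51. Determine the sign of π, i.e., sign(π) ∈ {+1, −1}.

Start at x=5: 5 → 25 → 23 → 13 → 14 → 19 → 44 → … (one orbit).
Cycle type of π: 16×3 + 2 + 1; total 5 cycles.
n − c = 51 − 5 = 46; sign = (−1)^46 = +1.
(5|51)_J = +1 (Zolotarev's lemma cross-check).

+1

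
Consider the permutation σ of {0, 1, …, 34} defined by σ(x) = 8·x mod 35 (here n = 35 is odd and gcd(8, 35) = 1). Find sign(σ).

-1

Trace 8: π^k(8) = [8, 29, 22, 1] for k=0..3.
The orbit structure of x ↦ 8x mod 35: 14 orbits of sizes [4, 4, 4, 4, 4, 4, 4, 1, 1, 1, 1, 1, 1, 1].
sign(π) = (−1)^{n − #cycles} = (−1)^{35−14} = (−1)^21 = -1.
Via Zolotarev, sign(π_{8}) = (8|35) = -1.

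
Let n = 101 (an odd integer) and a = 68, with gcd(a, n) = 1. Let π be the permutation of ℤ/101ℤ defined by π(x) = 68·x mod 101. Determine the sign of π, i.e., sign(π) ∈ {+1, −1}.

Trace 37: π^k(37) = [37, 92, 95, 97, 31, 88, 25] for k=0..6.
Decompose π into cycles: lengths [25, 25, 25, 25, 1] (5 cycles, including the fixed point 0).
5 cycles on 101: each ℓ→(−1)^(ℓ−1), product (−1)^96 = +1.
Via Zolotarev, sign(π_{68}) = (68|101) = +1.

+1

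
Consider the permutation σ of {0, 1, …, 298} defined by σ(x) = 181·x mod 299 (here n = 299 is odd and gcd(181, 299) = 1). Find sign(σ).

-1

Orbit of 196 under x↦181x: [196, 194, 131, 90, 144, 51, 261]… (length divides ord_299(181)).
π_181 has 20 disjoint cycles with lengths [22, 22, 22, 22, 22, 22, 22, 22, 22, 22, 22, 22, 22, 2, 2, 2, 2, 2, 2, 1] on {0,…,298}.
With 20 cycles on 299 points, sign = (−1)^{299−20} = -1.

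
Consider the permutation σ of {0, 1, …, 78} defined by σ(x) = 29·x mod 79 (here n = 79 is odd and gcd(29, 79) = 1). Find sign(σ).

Orbit of 54 under x↦29x: [54, 65, 68, 76, 71, 5, 66]… (length divides ord_79(29)).
Cycle type of π: 78 + 1; total 2 cycles.
n − c = 79 − 2 = 77; sign = (−1)^77 = -1.
Check: (29/79) = -1 by Zolotarev.

-1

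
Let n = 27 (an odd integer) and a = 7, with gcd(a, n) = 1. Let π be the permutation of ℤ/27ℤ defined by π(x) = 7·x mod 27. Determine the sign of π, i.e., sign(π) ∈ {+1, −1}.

Orbit of 25 under x↦7x: [25, 13, 10, 16, 4, 1, 7]… (length divides ord_27(7)).
The orbit structure of x ↦ 7x mod 27: 7 orbits of sizes [9, 9, 3, 3, 1, 1, 1].
n − c = 27 − 7 = 20; sign = (−1)^20 = +1.
Check: (7/27) = +1 by Zolotarev.

+1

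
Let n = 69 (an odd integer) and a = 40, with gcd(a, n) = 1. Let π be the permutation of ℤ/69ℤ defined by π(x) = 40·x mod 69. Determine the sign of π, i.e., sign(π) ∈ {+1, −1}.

-1

Orbit of 25 under x↦40x: [25, 34, 49, 28, 16, 19, 1]… (length divides ord_69(40)).
Cycle lengths of π_40 on ℤ/69ℤ: [22, 22, 22, 1, 1, 1]; 6 cycles in total.
n − c = 69 − 6 = 63; sign = (−1)^63 = -1.
Zolotarev: (40|69) = -1, matching the cycle-count sign.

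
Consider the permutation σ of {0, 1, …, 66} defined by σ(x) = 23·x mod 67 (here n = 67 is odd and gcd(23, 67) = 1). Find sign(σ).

+1

Start at x=4: 4 → 25 → 39 → 26 → 62 → 19 → 35 → … (one orbit).
Cycle type of π: 33×2 + 1; total 3 cycles.
n − c = 67 − 3 = 64; sign = (−1)^64 = +1.
Check: (23/67) = +1 by Zolotarev.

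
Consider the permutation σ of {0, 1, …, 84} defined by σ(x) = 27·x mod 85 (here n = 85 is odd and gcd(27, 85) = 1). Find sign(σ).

Trace 49: π^k(49) = [49, 48, 21, 57, 9, 73, 16] for k=0..6.
The orbit structure of x ↦ 27x mod 85: 7 orbits of sizes [16, 16, 16, 16, 16, 4, 1].
Σ(ℓ_i−1) = 85−7 = 78; sign = (−1)^78 = +1.
(27|85)_J = +1 (Zolotarev's lemma cross-check).

+1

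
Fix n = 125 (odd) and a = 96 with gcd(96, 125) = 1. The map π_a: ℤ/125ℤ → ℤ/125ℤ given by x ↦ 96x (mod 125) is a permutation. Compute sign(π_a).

Start at x=1: 1 → 96 → 91 → 111 → 31 → 101 → 71 → … (one orbit).
Cycle lengths of π_96 on ℤ/125ℤ: [25, 25, 25, 25, 5, 5, 5, 5, 1, 1, 1, 1, 1]; 13 cycles in total.
sign(π) = (−1)^{n − #cycles} = (−1)^{125−13} = (−1)^112 = +1.
The Jacobi symbol (96|125) = +1 (Zolotarev) agrees.

+1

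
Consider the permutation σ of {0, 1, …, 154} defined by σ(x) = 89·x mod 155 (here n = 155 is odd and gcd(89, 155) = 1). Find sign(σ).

-1

Orbit of 16 under x↦89x: [16, 29, 101, 154, 66, 139, 126]… (length divides ord_155(89)).
Decompose π into cycles: lengths [10, 10, 10, 10, 10, 10, 10, 10, 10, 10, 10, 10, 10, 10, 10, 2, 2, 1] (18 cycles, including the fixed point 0).
sign(π) = (−1)^{n − #cycles} = (−1)^{155−18} = (−1)^137 = -1.
The Jacobi symbol (89|155) = -1 (Zolotarev) agrees.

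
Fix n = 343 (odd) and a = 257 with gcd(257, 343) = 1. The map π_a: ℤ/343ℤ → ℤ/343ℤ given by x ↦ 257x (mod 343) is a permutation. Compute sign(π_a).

-1

Trace 18: π^k(18) = [18, 167, 44, 332, 260, 278, 102] for k=0..6.
The orbit structure of x ↦ 257x mod 343: 4 orbits of sizes [294, 42, 6, 1].
sign(π) = (−1)^{n − #cycles} = (−1)^{343−4} = (−1)^339 = -1.
The Jacobi symbol (257|343) = -1 (Zolotarev) agrees.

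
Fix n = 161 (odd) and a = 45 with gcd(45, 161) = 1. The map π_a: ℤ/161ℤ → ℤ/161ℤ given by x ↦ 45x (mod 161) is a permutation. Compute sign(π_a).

Start at x=45: 45 → 93 → 160 → 116 → 68 → 1 → 45 (one orbit).
The orbit structure of x ↦ 45x mod 161: 35 orbits of sizes [6, 6, 6, 6, 6, 6, 6, 6, 6, 6, 6, 6, 6, 6, 6, 6, 6, 6, 6, 6, 6, 6, 6, 2, 2, 2, 2, 2, 2, 2, 2, 2, 2, 2, 1].
35 cycles on 161: each ℓ→(−1)^(ℓ−1), product (−1)^126 = +1.
(45|161)_J = +1 (Zolotarev's lemma cross-check).

+1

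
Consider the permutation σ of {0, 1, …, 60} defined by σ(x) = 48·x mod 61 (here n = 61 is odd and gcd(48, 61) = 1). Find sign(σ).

+1

Start at x=14: 14 → 1 → 48 → 47 → 60 → 13 → 14 (one orbit).
11 cycles of lengths [6, 6, 6, 6, 6, 6, 6, 6, 6, 6, 1].
61 − 11 = 50 transpositions; sign(π) = (−1)^50 = +1.
Check: (48/61) = +1 by Zolotarev.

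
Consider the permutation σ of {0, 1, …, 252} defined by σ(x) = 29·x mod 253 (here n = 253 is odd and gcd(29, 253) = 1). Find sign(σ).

Trace 18: π^k(18) = [18, 16, 211, 47, 98, 59, 193] for k=0..6.
The orbit structure of x ↦ 29x mod 253: 6 orbits of sizes [110, 110, 11, 11, 10, 1].
sign(π) = (−1)^{n − #cycles} = (−1)^{253−6} = (−1)^247 = -1.

-1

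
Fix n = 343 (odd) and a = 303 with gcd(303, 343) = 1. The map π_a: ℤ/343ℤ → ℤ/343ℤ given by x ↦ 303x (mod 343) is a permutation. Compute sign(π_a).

+1

Orbit of 277 under x↦303x: [277, 239, 44, 298, 85, 30, 172]… (length divides ord_343(303)).
π_303 has 7 disjoint cycles with lengths [147, 147, 21, 21, 3, 3, 1] on {0,…,342}.
343 − 7 = 336 transpositions; sign(π) = (−1)^336 = +1.
Via Zolotarev, sign(π_{303}) = (303|343) = +1.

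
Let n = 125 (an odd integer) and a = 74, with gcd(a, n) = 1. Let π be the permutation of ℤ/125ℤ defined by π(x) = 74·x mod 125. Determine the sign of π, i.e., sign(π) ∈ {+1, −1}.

Orbit of 99 under x↦74x: [99, 76, 124, 51, 24, 26, 49]… (length divides ord_125(74)).
The orbit structure of x ↦ 74x mod 125: 23 orbits of sizes [10, 10, 10, 10, 10, 10, 10, 10, 10, 10, 2, 2, 2, 2, 2, 2, 2, 2, 2, 2, 2, 2, 1].
125 − 23 = 102 transpositions; sign(π) = (−1)^102 = +1.

+1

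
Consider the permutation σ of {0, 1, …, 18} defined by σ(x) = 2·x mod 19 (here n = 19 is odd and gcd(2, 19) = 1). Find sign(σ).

Trace 2: π^k(2) = [2, 4, 8, 16, 13, 7, 14] for k=0..6.
π_2 has 2 disjoint cycles with lengths [18, 1] on {0,…,18}.
19 − 2 = 17 transpositions; sign(π) = (−1)^17 = -1.
Via Zolotarev, sign(π_{2}) = (2|19) = -1.

-1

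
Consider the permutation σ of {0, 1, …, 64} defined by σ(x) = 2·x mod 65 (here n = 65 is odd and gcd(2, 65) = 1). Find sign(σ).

+1

Start at x=1: 1 → 2 → 4 → 8 → 16 → 32 → 64 → … (one orbit).
Decompose π into cycles: lengths [12, 12, 12, 12, 12, 4, 1] (7 cycles, including the fixed point 0).
Σ(ℓ_i−1) = 65−7 = 58; sign = (−1)^58 = +1.
(2|65)_J = +1 (Zolotarev's lemma cross-check).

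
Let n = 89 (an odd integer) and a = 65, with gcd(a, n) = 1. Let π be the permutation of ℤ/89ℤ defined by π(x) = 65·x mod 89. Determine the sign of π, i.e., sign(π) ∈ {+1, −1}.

-1

Start at x=20: 20 → 54 → 39 → 43 → 36 → 26 → 88 → … (one orbit).
π_65 has 2 disjoint cycles with lengths [88, 1] on {0,…,88}.
n − c = 89 − 2 = 87; sign = (−1)^87 = -1.
(65|89)_J = -1 (Zolotarev's lemma cross-check).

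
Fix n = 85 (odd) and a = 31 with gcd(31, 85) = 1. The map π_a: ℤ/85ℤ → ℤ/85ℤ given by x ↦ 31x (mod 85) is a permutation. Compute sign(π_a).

Orbit of 46 under x↦31x: [46, 66, 6, 16, 71, 76, 61]… (length divides ord_85(31)).
π_31 has 10 disjoint cycles with lengths [16, 16, 16, 16, 16, 1, 1, 1, 1, 1] on {0,…,84}.
sign(π) = (−1)^{n − #cycles} = (−1)^{85−10} = (−1)^75 = -1.
Via Zolotarev, sign(π_{31}) = (31|85) = -1.

-1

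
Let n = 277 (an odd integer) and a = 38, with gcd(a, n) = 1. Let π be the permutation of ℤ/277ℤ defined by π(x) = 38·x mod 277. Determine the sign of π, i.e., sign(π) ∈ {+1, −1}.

-1

Start at x=59: 59 → 26 → 157 → 149 → 122 → 204 → 273 → … (one orbit).
The orbit structure of x ↦ 38x mod 277: 4 orbits of sizes [92, 92, 92, 1].
sign(π) = (−1)^{n − #cycles} = (−1)^{277−4} = (−1)^273 = -1.
Zolotarev: (38|277) = -1, matching the cycle-count sign.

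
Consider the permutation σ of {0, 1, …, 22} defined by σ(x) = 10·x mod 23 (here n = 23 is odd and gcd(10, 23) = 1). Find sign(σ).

Trace 1: π^k(1) = [1, 10, 8, 11, 18, 19, 6] for k=0..6.
Decompose π into cycles: lengths [22, 1] (2 cycles, including the fixed point 0).
2 cycles on 23: each ℓ→(−1)^(ℓ−1), product (−1)^21 = -1.

-1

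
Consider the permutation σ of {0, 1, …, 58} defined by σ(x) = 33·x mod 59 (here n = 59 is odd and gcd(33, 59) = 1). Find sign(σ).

Start at x=39: 39 → 48 → 50 → 57 → 52 → 5 → 47 → … (one orbit).
2 cycles of lengths [58, 1].
2 cycles on 59: each ℓ→(−1)^(ℓ−1), product (−1)^57 = -1.
The Jacobi symbol (33|59) = -1 (Zolotarev) agrees.

-1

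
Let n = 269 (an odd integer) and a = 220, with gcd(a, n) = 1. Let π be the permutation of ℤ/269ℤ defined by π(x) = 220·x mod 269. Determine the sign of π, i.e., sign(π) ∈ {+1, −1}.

+1

Start at x=1: 1 → 220 → 249 → 173 → 131 → 37 → 70 → … (one orbit).
Cycle type of π: 67×4 + 1; total 5 cycles.
Σ(ℓ_i−1) = 269−5 = 264; sign = (−1)^264 = +1.
(220|269)_J = +1 (Zolotarev's lemma cross-check).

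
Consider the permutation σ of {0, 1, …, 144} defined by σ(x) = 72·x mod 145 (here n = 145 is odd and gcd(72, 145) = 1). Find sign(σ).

Orbit of 111 under x↦72x: [111, 17, 64, 113, 16, 137, 4]… (length divides ord_145(72)).
Cycle type of π: 28×5 + 4 + 1; total 7 cycles.
n − c = 145 − 7 = 138; sign = (−1)^138 = +1.
Check: (72/145) = +1 by Zolotarev.

+1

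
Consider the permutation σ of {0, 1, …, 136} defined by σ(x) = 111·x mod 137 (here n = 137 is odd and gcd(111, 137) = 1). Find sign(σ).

Orbit of 114 under x↦111x: [114, 50, 70, 98, 55, 77, 53]… (length divides ord_137(111)).
Cycle type of π: 136 + 1; total 2 cycles.
n − c = 137 − 2 = 135; sign = (−1)^135 = -1.

-1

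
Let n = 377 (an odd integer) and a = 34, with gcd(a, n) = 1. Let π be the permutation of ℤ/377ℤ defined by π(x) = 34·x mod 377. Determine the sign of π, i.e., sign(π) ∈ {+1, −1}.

-1

Start at x=339: 339 → 216 → 181 → 122 → 1 → 34 → 25 → … (one orbit).
Cycle type of π: 28×12 + 14×2 + 4×3 + 1; total 18 cycles.
377 − 18 = 359 transpositions; sign(π) = (−1)^359 = -1.
(34|377)_J = -1 (Zolotarev's lemma cross-check).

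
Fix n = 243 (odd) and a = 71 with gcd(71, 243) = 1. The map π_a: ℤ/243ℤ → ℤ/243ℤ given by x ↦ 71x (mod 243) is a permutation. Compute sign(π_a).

-1

Trace 1: π^k(1) = [1, 71, 181, 215, 199, 35, 55] for k=0..6.
π_71 has 14 disjoint cycles with lengths [54, 54, 54, 18, 18, 18, 6, 6, 6, 2, 2, 2, 2, 1] on {0,…,242}.
With 14 cycles on 243 points, sign = (−1)^{243−14} = -1.
(71|243)_J = -1 (Zolotarev's lemma cross-check).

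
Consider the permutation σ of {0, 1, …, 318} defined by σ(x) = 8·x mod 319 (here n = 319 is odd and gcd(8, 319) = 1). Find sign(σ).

Orbit of 245 under x↦8x: [245, 46, 49, 73, 265, 206, 53]… (length divides ord_319(8)).
Decompose π into cycles: lengths [140, 140, 28, 10, 1] (5 cycles, including the fixed point 0).
Σ(ℓ_i−1) = 319−5 = 314; sign = (−1)^314 = +1.

+1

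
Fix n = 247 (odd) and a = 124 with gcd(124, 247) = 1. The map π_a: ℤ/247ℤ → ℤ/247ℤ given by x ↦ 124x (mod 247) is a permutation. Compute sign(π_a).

+1

Start at x=32: 32 → 16 → 8 → 4 → 2 → 1 → 124 → … (one orbit).
The orbit structure of x ↦ 124x mod 247: 9 orbits of sizes [36, 36, 36, 36, 36, 36, 18, 12, 1].
9 cycles on 247: each ℓ→(−1)^(ℓ−1), product (−1)^238 = +1.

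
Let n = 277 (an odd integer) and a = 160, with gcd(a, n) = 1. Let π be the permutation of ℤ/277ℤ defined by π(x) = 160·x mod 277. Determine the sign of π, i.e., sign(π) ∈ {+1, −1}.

Start at x=116: 116 → 1 → 160 → 116 (one orbit).
Cycle type of π: 3×92 + 1; total 93 cycles.
n − c = 277 − 93 = 184; sign = (−1)^184 = +1.
Zolotarev: (160|277) = +1, matching the cycle-count sign.

+1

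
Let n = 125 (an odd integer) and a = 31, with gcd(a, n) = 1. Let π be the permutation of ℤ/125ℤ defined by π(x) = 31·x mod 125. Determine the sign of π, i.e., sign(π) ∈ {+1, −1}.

+1

Start at x=96: 96 → 101 → 6 → 61 → 16 → 121 → 1 → … (one orbit).
Cycle type of π: 25×4 + 5×4 + 1×5; total 13 cycles.
Σ(ℓ_i−1) = 125−13 = 112; sign = (−1)^112 = +1.
Check: (31/125) = +1 by Zolotarev.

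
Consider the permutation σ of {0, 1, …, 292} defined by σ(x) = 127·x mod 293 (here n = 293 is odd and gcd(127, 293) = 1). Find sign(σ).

Trace 50: π^k(50) = [50, 197, 114, 121, 131, 229, 76] for k=0..6.
The orbit structure of x ↦ 127x mod 293: 2 orbits of sizes [292, 1].
sign(π) = (−1)^{n − #cycles} = (−1)^{293−2} = (−1)^291 = -1.

-1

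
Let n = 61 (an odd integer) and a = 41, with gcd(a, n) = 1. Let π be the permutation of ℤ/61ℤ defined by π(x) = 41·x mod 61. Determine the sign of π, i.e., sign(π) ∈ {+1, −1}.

+1

Orbit of 41 under x↦41x: [41, 34, 52, 58, 60, 20, 27]… (length divides ord_61(41)).
Decompose π into cycles: lengths [10, 10, 10, 10, 10, 10, 1] (7 cycles, including the fixed point 0).
61 − 7 = 54 transpositions; sign(π) = (−1)^54 = +1.
Zolotarev: (41|61) = +1, matching the cycle-count sign.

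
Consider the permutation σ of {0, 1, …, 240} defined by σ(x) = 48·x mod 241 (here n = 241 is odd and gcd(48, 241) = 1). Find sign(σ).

Start at x=200: 200 → 201 → 8 → 143 → 116 → 25 → 236 → … (one orbit).
7 cycles of lengths [40, 40, 40, 40, 40, 40, 1].
7 cycles on 241: each ℓ→(−1)^(ℓ−1), product (−1)^234 = +1.

+1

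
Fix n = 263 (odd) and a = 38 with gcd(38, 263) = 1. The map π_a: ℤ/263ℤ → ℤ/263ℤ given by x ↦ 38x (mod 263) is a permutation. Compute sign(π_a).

-1

Trace 242: π^k(242) = [242, 254, 184, 154, 66, 141, 98] for k=0..6.
Cycle type of π: 262 + 1; total 2 cycles.
Σ(ℓ_i−1) = 263−2 = 261; sign = (−1)^261 = -1.
Check: (38/263) = -1 by Zolotarev.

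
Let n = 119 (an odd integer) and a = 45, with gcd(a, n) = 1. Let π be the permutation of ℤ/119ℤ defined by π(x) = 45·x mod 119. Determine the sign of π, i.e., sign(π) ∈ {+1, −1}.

Trace 93: π^k(93) = [93, 20, 67, 40, 15, 80, 30] for k=0..6.
π_45 has 5 disjoint cycles with lengths [48, 48, 16, 6, 1] on {0,…,118}.
n − c = 119 − 5 = 114; sign = (−1)^114 = +1.
Check: (45/119) = +1 by Zolotarev.

+1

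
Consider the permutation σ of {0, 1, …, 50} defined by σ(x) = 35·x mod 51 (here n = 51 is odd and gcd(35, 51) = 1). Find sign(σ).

Trace 35: π^k(35) = [35, 1] for k=0..1.
Cycle lengths of π_35 on ℤ/51ℤ: [2, 2, 2, 2, 2, 2, 2, 2, 2, 2, 2, 2, 2, 2, 2, 2, 2, 1, 1, 1, 1, 1, 1, 1, 1, 1, 1, 1, 1, 1, 1, 1, 1, 1]; 34 cycles in total.
n − c = 51 − 34 = 17; sign = (−1)^17 = -1.

-1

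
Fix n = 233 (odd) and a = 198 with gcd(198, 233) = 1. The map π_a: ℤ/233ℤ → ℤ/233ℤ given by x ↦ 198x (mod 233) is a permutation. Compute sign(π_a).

Trace 178: π^k(178) = [178, 61, 195, 165, 50, 114, 204] for k=0..6.
π_198 has 2 disjoint cycles with lengths [232, 1] on {0,…,232}.
2 cycles on 233: each ℓ→(−1)^(ℓ−1), product (−1)^231 = -1.
The Jacobi symbol (198|233) = -1 (Zolotarev) agrees.

-1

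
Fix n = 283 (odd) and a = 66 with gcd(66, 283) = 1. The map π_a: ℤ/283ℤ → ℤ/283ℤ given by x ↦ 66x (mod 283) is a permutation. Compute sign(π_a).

Start at x=16: 16 → 207 → 78 → 54 → 168 → 51 → 253 → … (one orbit).
7 cycles of lengths [47, 47, 47, 47, 47, 47, 1].
Σ(ℓ_i−1) = 283−7 = 276; sign = (−1)^276 = +1.

+1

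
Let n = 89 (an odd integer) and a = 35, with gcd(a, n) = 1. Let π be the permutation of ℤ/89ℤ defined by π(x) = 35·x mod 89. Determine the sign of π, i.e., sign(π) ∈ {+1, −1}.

-1

Orbit of 11 under x↦35x: [11, 29, 36, 14, 45, 62, 34]… (length divides ord_89(35)).
π_35 has 2 disjoint cycles with lengths [88, 1] on {0,…,88}.
89 − 2 = 87 transpositions; sign(π) = (−1)^87 = -1.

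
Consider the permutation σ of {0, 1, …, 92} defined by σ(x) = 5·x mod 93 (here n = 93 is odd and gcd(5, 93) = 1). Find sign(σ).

Start at x=56: 56 → 1 → 5 → 25 → 32 → 67 → 56 (one orbit).
π_5 has 22 disjoint cycles with lengths [6, 6, 6, 6, 6, 6, 6, 6, 6, 6, 3, 3, 3, 3, 3, 3, 3, 3, 3, 3, 2, 1] on {0,…,92}.
sign(π) = (−1)^{n − #cycles} = (−1)^{93−22} = (−1)^71 = -1.

-1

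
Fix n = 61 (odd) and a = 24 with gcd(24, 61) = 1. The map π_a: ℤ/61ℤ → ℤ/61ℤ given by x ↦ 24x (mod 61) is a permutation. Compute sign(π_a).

Start at x=20: 20 → 53 → 52 → 28 → 1 → 24 → 27 → … (one orbit).
The orbit structure of x ↦ 24x mod 61: 4 orbits of sizes [20, 20, 20, 1].
sign(π) = (−1)^{n − #cycles} = (−1)^{61−4} = (−1)^57 = -1.
Via Zolotarev, sign(π_{24}) = (24|61) = -1.

-1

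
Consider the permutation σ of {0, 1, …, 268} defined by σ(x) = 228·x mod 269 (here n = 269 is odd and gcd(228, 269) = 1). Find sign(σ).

Start at x=150: 150 → 37 → 97 → 58 → 43 → 120 → 191 → … (one orbit).
Cycle lengths of π_228 on ℤ/269ℤ: [134, 134, 1]; 3 cycles in total.
With 3 cycles on 269 points, sign = (−1)^{269−3} = +1.
The Jacobi symbol (228|269) = +1 (Zolotarev) agrees.

+1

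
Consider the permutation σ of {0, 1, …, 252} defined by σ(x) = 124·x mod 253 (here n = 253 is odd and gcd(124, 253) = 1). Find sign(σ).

Start at x=71: 71 → 202 → 1 → 124 → 196 → 16 → 213 → … (one orbit).
Cycle type of π: 55×4 + 11×2 + 5×2 + 1; total 9 cycles.
With 9 cycles on 253 points, sign = (−1)^{253−9} = +1.
(124|253)_J = +1 (Zolotarev's lemma cross-check).

+1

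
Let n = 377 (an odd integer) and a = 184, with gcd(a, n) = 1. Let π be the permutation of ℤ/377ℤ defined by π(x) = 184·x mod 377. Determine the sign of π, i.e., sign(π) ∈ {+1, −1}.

+1

Orbit of 207 under x↦184x: [207, 11, 139, 317, 270, 293, 1]… (length divides ord_377(184)).
π_184 has 7 disjoint cycles with lengths [84, 84, 84, 84, 28, 12, 1] on {0,…,376}.
7 cycles on 377: each ℓ→(−1)^(ℓ−1), product (−1)^370 = +1.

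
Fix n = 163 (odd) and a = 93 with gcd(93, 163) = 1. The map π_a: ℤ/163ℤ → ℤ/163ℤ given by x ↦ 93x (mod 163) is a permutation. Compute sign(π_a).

+1

Trace 34: π^k(34) = [34, 65, 14, 161, 140, 143, 96] for k=0..6.
3 cycles of lengths [81, 81, 1].
sign(π) = (−1)^{n − #cycles} = (−1)^{163−3} = (−1)^160 = +1.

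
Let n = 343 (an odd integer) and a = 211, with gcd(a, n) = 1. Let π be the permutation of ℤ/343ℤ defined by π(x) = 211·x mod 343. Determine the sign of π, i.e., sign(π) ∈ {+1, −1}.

Trace 295: π^k(295) = [295, 162, 225, 141, 253, 218, 36] for k=0..6.
Cycle lengths of π_211 on ℤ/343ℤ: [49, 49, 49, 49, 49, 49, 7, 7, 7, 7, 7, 7, 1, 1, 1, 1, 1, 1, 1]; 19 cycles in total.
With 19 cycles on 343 points, sign = (−1)^{343−19} = +1.

+1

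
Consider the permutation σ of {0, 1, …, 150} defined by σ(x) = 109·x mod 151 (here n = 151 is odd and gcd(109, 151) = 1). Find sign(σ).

-1

Start at x=88: 88 → 79 → 4 → 134 → 110 → 61 → 5 → … (one orbit).
Cycle lengths of π_109 on ℤ/151ℤ: [150, 1]; 2 cycles in total.
With 2 cycles on 151 points, sign = (−1)^{151−2} = -1.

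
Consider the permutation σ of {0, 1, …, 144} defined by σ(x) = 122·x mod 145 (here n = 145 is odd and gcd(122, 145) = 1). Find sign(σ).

-1

Start at x=81: 81 → 22 → 74 → 38 → 141 → 92 → 59 → … (one orbit).
Decompose π into cycles: lengths [28, 28, 28, 28, 14, 14, 4, 1] (8 cycles, including the fixed point 0).
145 − 8 = 137 transpositions; sign(π) = (−1)^137 = -1.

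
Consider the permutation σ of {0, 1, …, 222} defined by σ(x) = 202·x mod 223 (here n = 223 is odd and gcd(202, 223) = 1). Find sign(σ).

+1

Orbit of 202 under x↦202x: [202, 218, 105, 25, 144, 98, 172]… (length divides ord_223(202)).
Cycle type of π: 111×2 + 1; total 3 cycles.
Σ(ℓ_i−1) = 223−3 = 220; sign = (−1)^220 = +1.
The Jacobi symbol (202|223) = +1 (Zolotarev) agrees.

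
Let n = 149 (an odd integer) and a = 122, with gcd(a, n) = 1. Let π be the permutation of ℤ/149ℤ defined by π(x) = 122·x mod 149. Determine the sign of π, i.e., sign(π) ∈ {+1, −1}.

Trace 89: π^k(89) = [89, 130, 66, 6, 136, 53, 59] for k=0..6.
π_122 has 2 disjoint cycles with lengths [148, 1] on {0,…,148}.
149 − 2 = 147 transpositions; sign(π) = (−1)^147 = -1.
Check: (122/149) = -1 by Zolotarev.

-1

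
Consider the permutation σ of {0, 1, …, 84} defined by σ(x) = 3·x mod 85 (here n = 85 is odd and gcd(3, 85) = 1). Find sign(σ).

+1

Trace 62: π^k(62) = [62, 16, 48, 59, 7, 21, 63] for k=0..6.
Cycle type of π: 16×5 + 4 + 1; total 7 cycles.
sign(π) = (−1)^{n − #cycles} = (−1)^{85−7} = (−1)^78 = +1.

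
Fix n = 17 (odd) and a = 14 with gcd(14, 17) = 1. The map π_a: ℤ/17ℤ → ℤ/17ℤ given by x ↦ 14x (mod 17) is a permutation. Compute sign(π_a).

Orbit of 9 under x↦14x: [9, 7, 13, 12, 15, 6, 16]… (length divides ord_17(14)).
Decompose π into cycles: lengths [16, 1] (2 cycles, including the fixed point 0).
n − c = 17 − 2 = 15; sign = (−1)^15 = -1.
Check: (14/17) = -1 by Zolotarev.

-1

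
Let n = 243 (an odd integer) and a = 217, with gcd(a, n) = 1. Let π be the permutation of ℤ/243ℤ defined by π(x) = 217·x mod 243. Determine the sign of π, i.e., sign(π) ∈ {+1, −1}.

+1

Orbit of 55 under x↦217x: [55, 28, 1, 217, 190, 163, 136]… (length divides ord_243(217)).
π_217 has 63 disjoint cycles with lengths [9, 9, 9, 9, 9, 9, 9, 9, 9, 9, 9, 9, 9, 9, 9, 9, 9, 9, 3, 3, 3, 3, 3, 3, 3, 3, 3, 3, 3, 3, 3, 3, 3, 3, 3, 3, 1, 1, 1, 1, 1, 1, 1, 1, 1, 1, 1, 1, 1, 1, 1, 1, 1, 1, 1, 1, 1, 1, 1, 1, 1, 1, 1] on {0,…,242}.
With 63 cycles on 243 points, sign = (−1)^{243−63} = +1.
The Jacobi symbol (217|243) = +1 (Zolotarev) agrees.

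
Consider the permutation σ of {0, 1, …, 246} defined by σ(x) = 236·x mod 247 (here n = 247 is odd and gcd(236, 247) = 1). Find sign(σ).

+1

Trace 49: π^k(49) = [49, 202, 1, 236, 121, 151, 68] for k=0..6.
23 cycles of lengths [12, 12, 12, 12, 12, 12, 12, 12, 12, 12, 12, 12, 12, 12, 12, 12, 12, 12, 12, 6, 6, 6, 1].
247 − 23 = 224 transpositions; sign(π) = (−1)^224 = +1.
(236|247)_J = +1 (Zolotarev's lemma cross-check).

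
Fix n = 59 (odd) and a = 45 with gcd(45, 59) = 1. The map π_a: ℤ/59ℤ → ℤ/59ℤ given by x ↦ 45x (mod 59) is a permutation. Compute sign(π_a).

Start at x=27: 27 → 35 → 41 → 16 → 12 → 9 → 51 → … (one orbit).
3 cycles of lengths [29, 29, 1].
sign(π) = (−1)^{n − #cycles} = (−1)^{59−3} = (−1)^56 = +1.
Check: (45/59) = +1 by Zolotarev.

+1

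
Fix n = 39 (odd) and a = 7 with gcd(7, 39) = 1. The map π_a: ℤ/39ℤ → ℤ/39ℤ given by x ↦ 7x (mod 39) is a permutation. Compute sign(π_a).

-1

Orbit of 34 under x↦7x: [34, 4, 28, 1, 7, 10, 31]… (length divides ord_39(7)).
π_7 has 6 disjoint cycles with lengths [12, 12, 12, 1, 1, 1] on {0,…,38}.
39 − 6 = 33 transpositions; sign(π) = (−1)^33 = -1.
Zolotarev: (7|39) = -1, matching the cycle-count sign.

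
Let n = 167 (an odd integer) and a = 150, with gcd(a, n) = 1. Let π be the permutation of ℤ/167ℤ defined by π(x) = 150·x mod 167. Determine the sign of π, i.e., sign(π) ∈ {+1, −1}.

Start at x=6: 6 → 65 → 64 → 81 → 126 → 29 → 8 → … (one orbit).
π_150 has 3 disjoint cycles with lengths [83, 83, 1] on {0,…,166}.
Σ(ℓ_i−1) = 167−3 = 164; sign = (−1)^164 = +1.

+1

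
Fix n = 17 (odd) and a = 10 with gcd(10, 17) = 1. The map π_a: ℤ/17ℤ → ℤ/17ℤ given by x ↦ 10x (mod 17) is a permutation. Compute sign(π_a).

Orbit of 8 under x↦10x: [8, 12, 1, 10, 15, 14, 4]… (length divides ord_17(10)).
2 cycles of lengths [16, 1].
sign(π) = (−1)^{n − #cycles} = (−1)^{17−2} = (−1)^15 = -1.
Via Zolotarev, sign(π_{10}) = (10|17) = -1.

-1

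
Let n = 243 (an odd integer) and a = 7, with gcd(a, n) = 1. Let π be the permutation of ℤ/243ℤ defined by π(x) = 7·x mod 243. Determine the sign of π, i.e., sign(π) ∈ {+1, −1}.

Trace 205: π^k(205) = [205, 220, 82, 88, 130, 181, 52] for k=0..6.
π_7 has 11 disjoint cycles with lengths [81, 81, 27, 27, 9, 9, 3, 3, 1, 1, 1] on {0,…,242}.
Σ(ℓ_i−1) = 243−11 = 232; sign = (−1)^232 = +1.

+1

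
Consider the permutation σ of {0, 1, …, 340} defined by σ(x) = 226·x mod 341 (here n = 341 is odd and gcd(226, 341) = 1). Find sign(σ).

Start at x=324: 324 → 250 → 235 → 255 → 1 → 226 → 267 → … (one orbit).
Cycle type of π: 30×10 + 15×2 + 10 + 1; total 14 cycles.
n − c = 341 − 14 = 327; sign = (−1)^327 = -1.
Check: (226/341) = -1 by Zolotarev.

-1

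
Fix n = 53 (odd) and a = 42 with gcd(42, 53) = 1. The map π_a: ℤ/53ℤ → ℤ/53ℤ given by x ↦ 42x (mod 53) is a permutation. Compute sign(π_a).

Start at x=10: 10 → 49 → 44 → 46 → 24 → 1 → 42 → … (one orbit).
Cycle lengths of π_42 on ℤ/53ℤ: [13, 13, 13, 13, 1]; 5 cycles in total.
With 5 cycles on 53 points, sign = (−1)^{53−5} = +1.
Zolotarev: (42|53) = +1, matching the cycle-count sign.

+1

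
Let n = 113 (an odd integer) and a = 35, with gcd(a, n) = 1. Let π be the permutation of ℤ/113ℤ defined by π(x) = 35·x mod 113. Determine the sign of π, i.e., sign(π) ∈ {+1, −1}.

Trace 112: π^k(112) = [112, 78, 18, 65, 15, 73, 69] for k=0..6.
Decompose π into cycles: lengths [16, 16, 16, 16, 16, 16, 16, 1] (8 cycles, including the fixed point 0).
Σ(ℓ_i−1) = 113−8 = 105; sign = (−1)^105 = -1.

-1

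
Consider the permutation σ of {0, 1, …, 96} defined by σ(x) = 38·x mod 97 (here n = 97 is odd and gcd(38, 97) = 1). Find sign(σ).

-1

Trace 68: π^k(68) = [68, 62, 28, 94, 80, 33, 90] for k=0..6.
2 cycles of lengths [96, 1].
sign(π) = (−1)^{n − #cycles} = (−1)^{97−2} = (−1)^95 = -1.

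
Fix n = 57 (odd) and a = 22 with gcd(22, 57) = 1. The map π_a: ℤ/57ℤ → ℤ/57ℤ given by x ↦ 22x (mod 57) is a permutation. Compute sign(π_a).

Start at x=34: 34 → 7 → 40 → 25 → 37 → 16 → 10 → … (one orbit).
Cycle type of π: 18×3 + 1×3; total 6 cycles.
Σ(ℓ_i−1) = 57−6 = 51; sign = (−1)^51 = -1.

-1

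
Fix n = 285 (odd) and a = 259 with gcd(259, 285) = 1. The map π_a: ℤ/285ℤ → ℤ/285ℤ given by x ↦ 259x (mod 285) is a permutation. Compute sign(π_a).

Trace 274: π^k(274) = [274, 1, 259, 106, 94, 121] for k=0..5.
Cycle type of π: 6×45 + 2×6 + 1×3; total 54 cycles.
Σ(ℓ_i−1) = 285−54 = 231; sign = (−1)^231 = -1.

-1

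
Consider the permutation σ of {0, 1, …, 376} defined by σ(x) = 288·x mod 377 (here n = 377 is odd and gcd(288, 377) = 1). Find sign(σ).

Orbit of 107 under x↦288x: [107, 279, 51, 362, 204, 317, 62]… (length divides ord_377(288)).
7 cycles of lengths [84, 84, 84, 84, 28, 12, 1].
sign(π) = (−1)^{n − #cycles} = (−1)^{377−7} = (−1)^370 = +1.
(288|377)_J = +1 (Zolotarev's lemma cross-check).

+1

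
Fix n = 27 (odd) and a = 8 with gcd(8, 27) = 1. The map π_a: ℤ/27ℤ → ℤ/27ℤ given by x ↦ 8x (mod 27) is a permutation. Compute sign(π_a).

-1

Start at x=8: 8 → 10 → 26 → 19 → 17 → 1 → 8 (one orbit).
π_8 has 8 disjoint cycles with lengths [6, 6, 6, 2, 2, 2, 2, 1] on {0,…,26}.
Σ(ℓ_i−1) = 27−8 = 19; sign = (−1)^19 = -1.
(8|27)_J = -1 (Zolotarev's lemma cross-check).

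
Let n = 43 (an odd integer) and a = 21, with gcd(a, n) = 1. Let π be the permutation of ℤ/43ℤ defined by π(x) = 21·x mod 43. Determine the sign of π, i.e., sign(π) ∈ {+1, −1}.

Trace 41: π^k(41) = [41, 1, 21, 11, 16, 35, 4] for k=0..6.
The orbit structure of x ↦ 21x mod 43: 7 orbits of sizes [7, 7, 7, 7, 7, 7, 1].
43 − 7 = 36 transpositions; sign(π) = (−1)^36 = +1.
(21|43)_J = +1 (Zolotarev's lemma cross-check).

+1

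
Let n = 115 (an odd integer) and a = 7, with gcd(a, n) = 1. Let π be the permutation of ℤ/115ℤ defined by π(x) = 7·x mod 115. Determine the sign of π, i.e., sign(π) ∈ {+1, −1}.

+1

Trace 67: π^k(67) = [67, 9, 63, 96, 97, 104, 38] for k=0..6.
π_7 has 5 disjoint cycles with lengths [44, 44, 22, 4, 1] on {0,…,114}.
Σ(ℓ_i−1) = 115−5 = 110; sign = (−1)^110 = +1.
(7|115)_J = +1 (Zolotarev's lemma cross-check).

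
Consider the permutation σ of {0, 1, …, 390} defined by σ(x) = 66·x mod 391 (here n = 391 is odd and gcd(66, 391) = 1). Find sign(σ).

Orbit of 359 under x↦66x: [359, 234, 195, 358, 168, 140, 247]… (length divides ord_391(66)).
Cycle type of π: 88×4 + 22 + 8×2 + 1; total 8 cycles.
n − c = 391 − 8 = 383; sign = (−1)^383 = -1.

-1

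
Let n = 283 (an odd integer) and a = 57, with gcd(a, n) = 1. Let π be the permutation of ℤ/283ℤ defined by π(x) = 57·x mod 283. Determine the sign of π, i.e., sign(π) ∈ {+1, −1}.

Orbit of 195 under x↦57x: [195, 78, 201, 137, 168, 237, 208]… (length divides ord_283(57)).
Decompose π into cycles: lengths [141, 141, 1] (3 cycles, including the fixed point 0).
With 3 cycles on 283 points, sign = (−1)^{283−3} = +1.

+1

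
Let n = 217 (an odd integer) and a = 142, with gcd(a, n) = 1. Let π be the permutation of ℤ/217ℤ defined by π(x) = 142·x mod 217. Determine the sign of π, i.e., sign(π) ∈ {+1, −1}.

+1

Orbit of 8 under x↦142x: [8, 51, 81, 1, 142, 200, 190]… (length divides ord_217(142)).
17 cycles of lengths [15, 15, 15, 15, 15, 15, 15, 15, 15, 15, 15, 15, 15, 15, 3, 3, 1].
217 − 17 = 200 transpositions; sign(π) = (−1)^200 = +1.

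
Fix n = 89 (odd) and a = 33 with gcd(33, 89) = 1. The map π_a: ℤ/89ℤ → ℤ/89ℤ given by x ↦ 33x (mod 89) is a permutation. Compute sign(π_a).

Orbit of 15 under x↦33x: [15, 50, 48, 71, 29, 67, 75]… (length divides ord_89(33)).
2 cycles of lengths [88, 1].
2 cycles on 89: each ℓ→(−1)^(ℓ−1), product (−1)^87 = -1.
Zolotarev: (33|89) = -1, matching the cycle-count sign.

-1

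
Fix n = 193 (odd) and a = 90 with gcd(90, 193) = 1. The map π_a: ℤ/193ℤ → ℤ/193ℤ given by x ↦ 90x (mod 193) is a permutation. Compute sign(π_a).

Orbit of 77 under x↦90x: [77, 175, 117, 108, 70, 124, 159]… (length divides ord_193(90)).
The orbit structure of x ↦ 90x mod 193: 2 orbits of sizes [192, 1].
193 − 2 = 191 transpositions; sign(π) = (−1)^191 = -1.

-1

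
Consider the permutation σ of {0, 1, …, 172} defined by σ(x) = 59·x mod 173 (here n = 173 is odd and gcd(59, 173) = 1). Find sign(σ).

-1

Trace 87: π^k(87) = [87, 116, 97, 14, 134, 121, 46] for k=0..6.
Decompose π into cycles: lengths [172, 1] (2 cycles, including the fixed point 0).
With 2 cycles on 173 points, sign = (−1)^{173−2} = -1.
Via Zolotarev, sign(π_{59}) = (59|173) = -1.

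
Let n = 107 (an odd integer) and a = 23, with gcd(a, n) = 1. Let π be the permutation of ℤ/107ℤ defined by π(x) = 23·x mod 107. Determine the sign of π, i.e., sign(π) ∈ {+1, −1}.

Start at x=27: 27 → 86 → 52 → 19 → 9 → 100 → 53 → … (one orbit).
The orbit structure of x ↦ 23x mod 107: 3 orbits of sizes [53, 53, 1].
sign(π) = (−1)^{n − #cycles} = (−1)^{107−3} = (−1)^104 = +1.

+1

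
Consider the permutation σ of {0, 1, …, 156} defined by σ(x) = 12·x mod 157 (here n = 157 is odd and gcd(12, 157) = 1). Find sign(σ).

Start at x=144: 144 → 1 → 12 → 144 (one orbit).
53 cycles of lengths [3, 3, 3, 3, 3, 3, 3, 3, 3, 3, 3, 3, 3, 3, 3, 3, 3, 3, 3, 3, 3, 3, 3, 3, 3, 3, 3, 3, 3, 3, 3, 3, 3, 3, 3, 3, 3, 3, 3, 3, 3, 3, 3, 3, 3, 3, 3, 3, 3, 3, 3, 3, 1].
53 cycles on 157: each ℓ→(−1)^(ℓ−1), product (−1)^104 = +1.
The Jacobi symbol (12|157) = +1 (Zolotarev) agrees.

+1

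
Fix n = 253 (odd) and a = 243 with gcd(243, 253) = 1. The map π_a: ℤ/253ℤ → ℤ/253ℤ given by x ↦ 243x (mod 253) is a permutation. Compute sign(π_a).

+1

Trace 133: π^k(133) = [133, 188, 144, 78, 232, 210, 177] for k=0..6.
Cycle type of π: 11×22 + 1×11; total 33 cycles.
n − c = 253 − 33 = 220; sign = (−1)^220 = +1.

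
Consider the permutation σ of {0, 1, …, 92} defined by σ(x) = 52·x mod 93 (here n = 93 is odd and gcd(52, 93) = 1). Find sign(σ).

Trace 46: π^k(46) = [46, 67, 43, 4, 22, 28, 61] for k=0..6.
Cycle lengths of π_52 on ℤ/93ℤ: [30, 30, 30, 1, 1, 1]; 6 cycles in total.
6 cycles on 93: each ℓ→(−1)^(ℓ−1), product (−1)^87 = -1.
Zolotarev: (52|93) = -1, matching the cycle-count sign.

-1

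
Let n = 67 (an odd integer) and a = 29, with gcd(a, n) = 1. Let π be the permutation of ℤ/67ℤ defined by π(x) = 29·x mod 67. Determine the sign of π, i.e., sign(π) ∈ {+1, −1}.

Start at x=29: 29 → 37 → 1 → 29 (one orbit).
Decompose π into cycles: lengths [3, 3, 3, 3, 3, 3, 3, 3, 3, 3, 3, 3, 3, 3, 3, 3, 3, 3, 3, 3, 3, 3, 1] (23 cycles, including the fixed point 0).
n − c = 67 − 23 = 44; sign = (−1)^44 = +1.
Zolotarev: (29|67) = +1, matching the cycle-count sign.

+1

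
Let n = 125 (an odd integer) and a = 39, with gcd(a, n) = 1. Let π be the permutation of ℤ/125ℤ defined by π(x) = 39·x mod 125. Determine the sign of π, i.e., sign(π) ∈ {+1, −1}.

+1

Start at x=81: 81 → 34 → 76 → 89 → 96 → 119 → 16 → … (one orbit).
π_39 has 7 disjoint cycles with lengths [50, 50, 10, 10, 2, 2, 1] on {0,…,124}.
n − c = 125 − 7 = 118; sign = (−1)^118 = +1.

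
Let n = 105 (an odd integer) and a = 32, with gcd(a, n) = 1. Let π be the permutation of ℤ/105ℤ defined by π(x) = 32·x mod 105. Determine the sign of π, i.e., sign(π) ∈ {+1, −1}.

Orbit of 8 under x↦32x: [8, 46, 2, 64, 53, 16, 92]… (length divides ord_105(32)).
Cycle type of π: 12×6 + 6×2 + 4×3 + 3×2 + 2 + 1; total 15 cycles.
105 − 15 = 90 transpositions; sign(π) = (−1)^90 = +1.
Check: (32/105) = +1 by Zolotarev.

+1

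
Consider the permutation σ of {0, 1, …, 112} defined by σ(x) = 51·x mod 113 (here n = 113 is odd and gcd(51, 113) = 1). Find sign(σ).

+1

Trace 64: π^k(64) = [64, 100, 15, 87, 30, 61, 60] for k=0..6.
Cycle lengths of π_51 on ℤ/113ℤ: [56, 56, 1]; 3 cycles in total.
sign(π) = (−1)^{n − #cycles} = (−1)^{113−3} = (−1)^110 = +1.
Check: (51/113) = +1 by Zolotarev.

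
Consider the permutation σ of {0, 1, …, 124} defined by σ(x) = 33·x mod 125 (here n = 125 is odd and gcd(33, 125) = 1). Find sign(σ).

Start at x=39: 39 → 37 → 96 → 43 → 44 → 77 → 41 → … (one orbit).
The orbit structure of x ↦ 33x mod 125: 4 orbits of sizes [100, 20, 4, 1].
sign(π) = (−1)^{n − #cycles} = (−1)^{125−4} = (−1)^121 = -1.
Zolotarev: (33|125) = -1, matching the cycle-count sign.

-1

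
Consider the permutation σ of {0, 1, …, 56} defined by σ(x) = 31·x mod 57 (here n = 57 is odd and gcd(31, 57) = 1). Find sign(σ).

-1

Orbit of 7 under x↦31x: [7, 46, 1, 31, 49, 37]… (length divides ord_57(31)).
12 cycles of lengths [6, 6, 6, 6, 6, 6, 6, 6, 6, 1, 1, 1].
57 − 12 = 45 transpositions; sign(π) = (−1)^45 = -1.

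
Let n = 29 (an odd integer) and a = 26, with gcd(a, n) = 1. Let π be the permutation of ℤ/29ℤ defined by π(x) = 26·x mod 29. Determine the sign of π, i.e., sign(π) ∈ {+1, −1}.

Start at x=18: 18 → 4 → 17 → 7 → 8 → 5 → 14 → … (one orbit).
Decompose π into cycles: lengths [28, 1] (2 cycles, including the fixed point 0).
n − c = 29 − 2 = 27; sign = (−1)^27 = -1.
Zolotarev: (26|29) = -1, matching the cycle-count sign.

-1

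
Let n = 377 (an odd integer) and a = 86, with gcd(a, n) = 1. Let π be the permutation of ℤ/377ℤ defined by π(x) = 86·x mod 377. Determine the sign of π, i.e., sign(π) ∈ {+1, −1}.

-1

Orbit of 57 under x↦86x: [57, 1, 86, 233]… (length divides ord_377(86)).
Cycle type of π: 4×87 + 2×14 + 1; total 102 cycles.
sign(π) = (−1)^{n − #cycles} = (−1)^{377−102} = (−1)^275 = -1.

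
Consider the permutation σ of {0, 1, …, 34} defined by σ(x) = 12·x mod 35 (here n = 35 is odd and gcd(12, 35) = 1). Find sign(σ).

Trace 17: π^k(17) = [17, 29, 33, 11, 27, 9, 3] for k=0..6.
Cycle lengths of π_12 on ℤ/35ℤ: [12, 12, 6, 4, 1]; 5 cycles in total.
5 cycles on 35: each ℓ→(−1)^(ℓ−1), product (−1)^30 = +1.
Check: (12/35) = +1 by Zolotarev.

+1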